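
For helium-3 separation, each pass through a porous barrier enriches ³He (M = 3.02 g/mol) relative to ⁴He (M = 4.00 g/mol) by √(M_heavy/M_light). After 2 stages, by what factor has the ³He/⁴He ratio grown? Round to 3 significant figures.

After 2 stages the ratio has grown by (√(4.00/3.02))^2 = (4.00/3.02)^(2/2).
= 1.32450^1 = 1.32.

1.32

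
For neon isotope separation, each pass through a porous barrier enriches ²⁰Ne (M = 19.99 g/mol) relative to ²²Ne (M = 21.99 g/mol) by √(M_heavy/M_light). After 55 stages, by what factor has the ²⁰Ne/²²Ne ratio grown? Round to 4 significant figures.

After 55 stages the ratio has grown by (√(21.99/19.99))^55 = (21.99/19.99)^(55/2).
= 1.10005^(55/2) = 13.77.

13.77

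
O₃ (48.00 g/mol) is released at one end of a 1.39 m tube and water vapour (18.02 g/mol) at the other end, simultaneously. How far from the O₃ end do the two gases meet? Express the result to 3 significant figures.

0.528 m

Graham's law gives d_O₃/d_H₂O = rate_O₃/rate_H₂O = √(M_H₂O/M_O₃) = √(18.02/48.00) = 0.6127.
With d_O₃ + d_H₂O = 1.39 m, d_H₂O = 1.39/(1 + 0.6127) = 0.8619 m.
d_O₃ = 1.39 − 0.8619 = 0.528 m.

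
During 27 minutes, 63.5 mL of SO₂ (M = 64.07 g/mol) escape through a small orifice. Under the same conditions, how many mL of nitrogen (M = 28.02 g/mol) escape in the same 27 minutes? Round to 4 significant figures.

By Graham's law, rate_N₂/rate_SO₂ = √(M_SO₂/M_N₂) = √(64.07/28.02) = √2.287 = 1.512.
So the volume for N₂ is 63.5 × 1.512 = 96.02 mL.

96.02 mL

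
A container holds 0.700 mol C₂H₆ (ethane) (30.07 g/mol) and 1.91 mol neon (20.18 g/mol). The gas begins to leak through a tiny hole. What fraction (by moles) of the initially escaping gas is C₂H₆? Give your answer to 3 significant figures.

0.231

The effusion rate of species i is ∝ p_i/√M_i ∝ n_i/√M_i.
x_C₂H₆(eff) = (n_C₂H₆/√M_C₂H₆) / (n_C₂H₆/√M_C₂H₆ + n_Ne/√M_Ne)
= (0.700/√30.07) / (0.700/√30.07 + 1.91/√20.18) = 0.1277/(0.1277 + 0.4252) = 0.231.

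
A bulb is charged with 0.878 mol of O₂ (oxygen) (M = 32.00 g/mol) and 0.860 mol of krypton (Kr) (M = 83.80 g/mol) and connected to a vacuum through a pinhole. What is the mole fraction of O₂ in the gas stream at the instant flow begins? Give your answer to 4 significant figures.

Each component's effusion rate ∝ (its partial pressure)·(1/√M) ∝ n_i/√M_i.
x_O₂(eff) = (n_O₂/√M_O₂) / (n_O₂/√M_O₂ + n_Kr/√M_Kr)
= (0.878/√32.00) / (0.878/√32.00 + 0.860/√83.80) = 0.1552/(0.1552 + 0.09395) = 0.6229.

0.6229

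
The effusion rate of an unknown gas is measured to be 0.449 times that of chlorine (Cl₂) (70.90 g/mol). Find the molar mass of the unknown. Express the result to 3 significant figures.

352 g/mol

Using Graham's law: rate_X/rate_Cl₂ = √(M_Cl₂/M_X).
0.449 = √(70.90/M_X)
M_X = 70.90 / 0.449² = 70.90 / 0.2016 = 352 g/mol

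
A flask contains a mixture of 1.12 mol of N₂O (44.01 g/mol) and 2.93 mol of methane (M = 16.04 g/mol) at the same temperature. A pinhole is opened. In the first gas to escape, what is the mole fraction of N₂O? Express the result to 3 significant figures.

0.187

Each component's effusion rate ∝ (its partial pressure)·(1/√M) ∝ n_i/√M_i.
x_N₂O(eff) = (n_N₂O/√M_N₂O) / (n_N₂O/√M_N₂O + n_CH₄/√M_CH₄)
= (1.12/√44.01) / (1.12/√44.01 + 2.93/√16.04) = 0.1688/(0.1688 + 0.7316) = 0.187.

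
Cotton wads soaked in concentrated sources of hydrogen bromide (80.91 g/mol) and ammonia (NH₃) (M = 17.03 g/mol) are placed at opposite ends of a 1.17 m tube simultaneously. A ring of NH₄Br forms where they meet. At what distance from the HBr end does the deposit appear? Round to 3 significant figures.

0.368 m

Graham's law gives d_HBr/d_NH₃ = rate_HBr/rate_NH₃ = √(M_NH₃/M_HBr) = √(17.03/80.91) = 0.4588.
With d_HBr + d_NH₃ = 1.17 m, d_NH₃ = 1.17/(1 + 0.4588) = 0.8020 m.
d_HBr = 1.17 − 0.8020 = 0.368 m.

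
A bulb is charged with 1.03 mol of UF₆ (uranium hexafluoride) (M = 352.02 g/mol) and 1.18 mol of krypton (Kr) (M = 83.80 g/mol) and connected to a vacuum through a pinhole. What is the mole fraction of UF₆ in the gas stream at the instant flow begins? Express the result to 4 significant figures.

Each component's effusion rate ∝ (its partial pressure)·(1/√M) ∝ n_i/√M_i.
So x_UF₆ in the escaping gas = (n_UF₆/√M_UF₆) / Σ(n_i/√M_i)
= (1.03/√352.02) / (1.03/√352.02 + 1.18/√83.80) = 0.05490/(0.05490 + 0.1289) = 0.2987.

0.2987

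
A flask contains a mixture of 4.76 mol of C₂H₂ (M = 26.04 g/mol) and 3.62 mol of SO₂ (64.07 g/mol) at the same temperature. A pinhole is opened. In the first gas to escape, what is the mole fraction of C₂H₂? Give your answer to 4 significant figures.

0.6735

Each component's effusion rate ∝ (its partial pressure)·(1/√M) ∝ n_i/√M_i.
So x_C₂H₂ in the escaping gas = (n_C₂H₂/√M_C₂H₂) / Σ(n_i/√M_i)
= (4.76/√26.04) / (4.76/√26.04 + 3.62/√64.07) = 0.9328/(0.9328 + 0.4523) = 0.6735.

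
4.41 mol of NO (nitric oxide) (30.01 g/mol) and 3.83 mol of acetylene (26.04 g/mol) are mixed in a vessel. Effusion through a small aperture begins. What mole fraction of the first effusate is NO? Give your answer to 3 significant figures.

0.518

Effusion rate of each component ∝ n_i/√M_i (partial pressure × 1/√M).
x_NO(eff) = (n_NO/√M_NO) / (n_NO/√M_NO + n_C₂H₂/√M_C₂H₂)
= (4.41/√30.01) / (4.41/√30.01 + 3.83/√26.04) = 0.8050/(0.8050 + 0.7505) = 0.518.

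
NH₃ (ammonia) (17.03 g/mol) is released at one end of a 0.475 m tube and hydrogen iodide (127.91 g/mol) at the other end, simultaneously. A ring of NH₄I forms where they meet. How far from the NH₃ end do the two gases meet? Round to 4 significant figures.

0.3480 m

Graham's law gives d_NH₃/d_HI = rate_NH₃/rate_HI = √(M_HI/M_NH₃) = √(127.91/17.03) = 2.741.
With d_NH₃ + d_HI = 0.475 m, d_HI = 0.475/(1 + 2.741) = 0.1270 m.
d_NH₃ = 0.475 − 0.1270 = 0.3480 m.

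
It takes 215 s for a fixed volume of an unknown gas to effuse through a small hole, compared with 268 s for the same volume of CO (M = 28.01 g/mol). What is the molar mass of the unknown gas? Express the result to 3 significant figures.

Since effusion rate ∝ 1/√M, t_X/t_CO = √(M_X/M_CO).
215/268 = 0.8022 = √(M_X/28.01)
M_X = 28.01 × 0.8022² = 28.01 × 0.6436 = 18.0 g/mol

18.0 g/mol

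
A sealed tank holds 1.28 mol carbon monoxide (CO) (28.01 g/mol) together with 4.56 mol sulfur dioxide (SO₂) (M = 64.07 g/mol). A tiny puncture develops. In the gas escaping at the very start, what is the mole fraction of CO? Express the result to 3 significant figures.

Rate_i ∝ x_i/√M_i (Graham's law weighted by mole fraction), so the effusate composition follows n_i/√M_i.
So x_CO in the escaping gas = (n_CO/√M_CO) / Σ(n_i/√M_i)
= (1.28/√28.01) / (1.28/√28.01 + 4.56/√64.07) = 0.2419/(0.2419 + 0.5697) = 0.298.

0.298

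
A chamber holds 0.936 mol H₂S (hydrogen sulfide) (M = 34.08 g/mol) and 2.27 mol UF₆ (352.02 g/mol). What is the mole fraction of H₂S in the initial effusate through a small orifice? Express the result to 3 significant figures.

0.570

Rate_i ∝ x_i/√M_i (Graham's law weighted by mole fraction), so the effusate composition follows n_i/√M_i.
So x_H₂S in the escaping gas = (n_H₂S/√M_H₂S) / Σ(n_i/√M_i)
= (0.936/√34.08) / (0.936/√34.08 + 2.27/√352.02) = 0.1603/(0.1603 + 0.1210) = 0.570.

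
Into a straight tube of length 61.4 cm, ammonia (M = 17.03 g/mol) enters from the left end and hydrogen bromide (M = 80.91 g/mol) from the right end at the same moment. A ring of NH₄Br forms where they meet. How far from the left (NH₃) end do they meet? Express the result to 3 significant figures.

The fronts meet when d_NH₃ + d_HBr = L with d_NH₃/d_HBr = √(M_HBr/M_NH₃) (Graham's law). Here √(M_HBr/M_NH₃) = √(80.91/17.03) = 2.180.
With d_NH₃ + d_HBr = 61.4 cm, d_HBr = 61.4/(1 + 2.180) = 19.31 cm.
d_NH₃ = 61.4 − 19.31 = 42.1 cm.

42.1 cm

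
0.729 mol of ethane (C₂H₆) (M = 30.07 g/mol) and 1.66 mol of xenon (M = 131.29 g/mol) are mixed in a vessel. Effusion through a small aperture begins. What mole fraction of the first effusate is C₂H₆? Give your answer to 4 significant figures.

0.4785

Rate_i ∝ x_i/√M_i (Graham's law weighted by mole fraction), so the effusate composition follows n_i/√M_i.
So x_C₂H₆ in the escaping gas = (n_C₂H₆/√M_C₂H₆) / Σ(n_i/√M_i)
= (0.729/√30.07) / (0.729/√30.07 + 1.66/√131.29) = 0.1329/(0.1329 + 0.1449) = 0.4785.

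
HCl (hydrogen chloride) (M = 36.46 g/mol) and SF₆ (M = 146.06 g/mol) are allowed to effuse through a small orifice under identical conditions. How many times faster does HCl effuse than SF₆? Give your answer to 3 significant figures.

Using Graham's law: rate_HCl/rate_SF₆ = √(M_SF₆/M_HCl) = √(146.06/36.46) = √4.006 = 2.00.

2.00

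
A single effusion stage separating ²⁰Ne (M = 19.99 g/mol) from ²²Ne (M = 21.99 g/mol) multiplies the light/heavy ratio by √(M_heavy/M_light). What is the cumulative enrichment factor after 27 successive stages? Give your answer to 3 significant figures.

Overall factor = α^27 with α = √(21.99/19.99), i.e. (21.99/19.99)^(27/2).
= 1.10005^(27/2) = 3.62.

3.62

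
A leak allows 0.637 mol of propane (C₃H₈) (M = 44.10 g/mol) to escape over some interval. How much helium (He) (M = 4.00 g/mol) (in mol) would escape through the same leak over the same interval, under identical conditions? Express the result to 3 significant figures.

By Graham's law, rate_He/rate_C₃H₈ = √(M_C₃H₈/M_He) = √(44.10/4.00) = √11.03 = 3.320.
So the amount for He is 0.637 × 3.320 = 2.12 mol.

2.12 mol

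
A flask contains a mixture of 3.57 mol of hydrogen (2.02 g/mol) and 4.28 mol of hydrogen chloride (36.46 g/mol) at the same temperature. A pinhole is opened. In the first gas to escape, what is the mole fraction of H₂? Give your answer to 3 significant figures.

Rate_i ∝ x_i/√M_i (Graham's law weighted by mole fraction), so the effusate composition follows n_i/√M_i.
So x_H₂ in the escaping gas = (n_H₂/√M_H₂) / Σ(n_i/√M_i)
= (3.57/√2.02) / (3.57/√2.02 + 4.28/√36.46) = 2.512/(2.512 + 0.7088) = 0.780.

0.780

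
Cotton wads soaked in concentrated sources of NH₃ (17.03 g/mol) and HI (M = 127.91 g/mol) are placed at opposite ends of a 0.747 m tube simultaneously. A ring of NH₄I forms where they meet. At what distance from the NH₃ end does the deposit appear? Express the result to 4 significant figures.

0.5473 m

In equal time, each gas travels a distance ∝ its rate ∝ 1/√M, so d_NH₃/d_HI = √(M_HI/M_NH₃) = √(127.91/17.03) = 2.741.
With d_NH₃ + d_HI = 0.747 m, d_HI = 0.747/(1 + 2.741) = 0.1997 m.
d_NH₃ = 0.747 − 0.1997 = 0.5473 m.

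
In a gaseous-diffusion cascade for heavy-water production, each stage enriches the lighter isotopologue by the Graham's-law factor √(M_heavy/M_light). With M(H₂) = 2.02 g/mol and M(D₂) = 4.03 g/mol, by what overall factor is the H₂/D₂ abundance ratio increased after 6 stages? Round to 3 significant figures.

7.94

Each stage multiplies the ratio by α = √(4.03/2.02), so after 6 stages the overall factor is α^6 = (4.03/2.02)^(6/2).
= 1.99505^3 = 7.94.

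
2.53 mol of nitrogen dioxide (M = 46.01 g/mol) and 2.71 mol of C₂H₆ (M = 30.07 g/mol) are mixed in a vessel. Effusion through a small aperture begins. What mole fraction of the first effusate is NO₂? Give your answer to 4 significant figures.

0.4301

Effusion rate of each component ∝ n_i/√M_i (partial pressure × 1/√M).
Mole fraction of NO₂ in the effusate = (n_NO₂/√M_NO₂) / (n_NO₂/√M_NO₂ + n_C₂H₆/√M_C₂H₆)
= (2.53/√46.01) / (2.53/√46.01 + 2.71/√30.07) = 0.3730/(0.3730 + 0.4942) = 0.4301.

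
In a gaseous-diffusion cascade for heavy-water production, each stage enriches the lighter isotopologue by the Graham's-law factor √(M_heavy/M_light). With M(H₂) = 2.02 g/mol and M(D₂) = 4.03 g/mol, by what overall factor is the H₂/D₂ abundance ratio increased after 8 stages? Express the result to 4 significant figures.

15.84

Each stage multiplies the ratio by α = √(4.03/2.02), so after 8 stages the overall factor is α^8 = (4.03/2.02)^(8/2).
= 1.99505^4 = 15.84.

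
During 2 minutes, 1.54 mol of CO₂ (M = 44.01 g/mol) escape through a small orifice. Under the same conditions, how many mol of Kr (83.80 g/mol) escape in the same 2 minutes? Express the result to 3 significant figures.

Since effusion rate ∝ 1/√M, rate_Kr/rate_CO₂ = √(M_CO₂/M_Kr) = √(44.01/83.80) = √0.5252 = 0.7247.
So the amount for Kr is 1.54 × 0.7247 = 1.12 mol.

1.12 mol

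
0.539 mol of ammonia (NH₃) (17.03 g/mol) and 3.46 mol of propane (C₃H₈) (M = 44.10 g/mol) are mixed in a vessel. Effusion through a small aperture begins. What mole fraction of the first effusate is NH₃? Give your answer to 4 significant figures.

0.2004

Each component's effusion rate ∝ (its partial pressure)·(1/√M) ∝ n_i/√M_i.
So x_NH₃ in the escaping gas = (n_NH₃/√M_NH₃) / Σ(n_i/√M_i)
= (0.539/√17.03) / (0.539/√17.03 + 3.46/√44.10) = 0.1306/(0.1306 + 0.5210) = 0.2004.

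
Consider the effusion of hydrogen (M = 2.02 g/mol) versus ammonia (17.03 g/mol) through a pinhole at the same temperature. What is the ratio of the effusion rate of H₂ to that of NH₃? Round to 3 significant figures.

Using Graham's law: rate_H₂/rate_NH₃ = √(M_NH₃/M_H₂) = √(17.03/2.02) = √8.431 = 2.90.

2.90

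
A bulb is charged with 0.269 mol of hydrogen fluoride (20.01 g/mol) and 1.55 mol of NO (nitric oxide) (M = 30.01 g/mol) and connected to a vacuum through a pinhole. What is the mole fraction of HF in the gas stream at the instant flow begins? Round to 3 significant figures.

0.175

The effusion rate of species i is ∝ p_i/√M_i ∝ n_i/√M_i.
x_HF(eff) = (n_HF/√M_HF) / (n_HF/√M_HF + n_NO/√M_NO)
= (0.269/√20.01) / (0.269/√20.01 + 1.55/√30.01) = 0.06014/(0.06014 + 0.2829) = 0.175.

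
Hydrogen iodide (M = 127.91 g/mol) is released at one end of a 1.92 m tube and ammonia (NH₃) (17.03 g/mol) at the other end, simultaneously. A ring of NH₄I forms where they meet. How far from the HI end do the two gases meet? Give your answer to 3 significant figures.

0.513 m

The fronts meet when d_HI + d_NH₃ = L with d_HI/d_NH₃ = √(M_NH₃/M_HI) (Graham's law). Here √(M_NH₃/M_HI) = √(17.03/127.91) = 0.3649.
With d_HI + d_NH₃ = 1.92 m, d_NH₃ = 1.92/(1 + 0.3649) = 1.407 m.
d_HI = 1.92 − 1.407 = 0.513 m.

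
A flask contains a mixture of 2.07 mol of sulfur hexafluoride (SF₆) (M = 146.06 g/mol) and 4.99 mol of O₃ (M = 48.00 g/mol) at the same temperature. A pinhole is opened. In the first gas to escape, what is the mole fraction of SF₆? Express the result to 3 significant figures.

0.192

Each component's effusion rate ∝ (its partial pressure)·(1/√M) ∝ n_i/√M_i.
x_SF₆(eff) = (n_SF₆/√M_SF₆) / (n_SF₆/√M_SF₆ + n_O₃/√M_O₃)
= (2.07/√146.06) / (2.07/√146.06 + 4.99/√48.00) = 0.1713/(0.1713 + 0.7202) = 0.192.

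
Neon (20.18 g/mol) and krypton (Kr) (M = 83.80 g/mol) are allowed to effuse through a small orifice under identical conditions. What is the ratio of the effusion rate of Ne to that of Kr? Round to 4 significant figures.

From Graham's law, rate_Ne/rate_Kr = √(M_Kr/M_Ne) = √(83.80/20.18) = √4.153 = 2.038.

2.038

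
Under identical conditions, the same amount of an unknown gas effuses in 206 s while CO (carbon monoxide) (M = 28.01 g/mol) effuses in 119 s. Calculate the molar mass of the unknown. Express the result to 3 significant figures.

Graham's law gives t_X/t_CO = √(M_X/M_CO).
206/119 = 1.731 = √(M_X/28.01)
M_X = 28.01 × 1.731² = 28.01 × 2.997 = 83.9 g/mol

83.9 g/mol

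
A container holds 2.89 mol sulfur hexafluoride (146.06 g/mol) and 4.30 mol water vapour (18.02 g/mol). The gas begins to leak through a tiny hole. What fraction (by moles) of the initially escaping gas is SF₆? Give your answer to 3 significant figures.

The effusion rate of species i is ∝ p_i/√M_i ∝ n_i/√M_i.
Mole fraction of SF₆ in the effusate = (n_SF₆/√M_SF₆) / (n_SF₆/√M_SF₆ + n_H₂O/√M_H₂O)
= (2.89/√146.06) / (2.89/√146.06 + 4.30/√18.02) = 0.2391/(0.2391 + 1.013) = 0.191.

0.191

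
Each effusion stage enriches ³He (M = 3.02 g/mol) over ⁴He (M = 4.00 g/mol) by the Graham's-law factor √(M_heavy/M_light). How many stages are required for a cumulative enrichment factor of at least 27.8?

24

With α = √(4.00/3.02) per stage, ln α = ½ ln(1.32450) = 0.1405.
Need α^N ≥ 27.8 ⇒ N ≥ ln(27.8) / ln α = 3.325 / 0.1405 = 23.66.
So at least 24 stages are needed.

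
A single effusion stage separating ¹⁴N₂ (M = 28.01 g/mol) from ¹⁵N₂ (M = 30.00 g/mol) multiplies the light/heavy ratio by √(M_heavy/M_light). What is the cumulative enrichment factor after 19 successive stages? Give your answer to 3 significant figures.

The single-stage factor is √(M_heavy/M_light), so 19 stages give [√(30.00/28.01)]^19 = (30.00/28.01)^(19/2).
= 1.07105^(19/2) = 1.92.

1.92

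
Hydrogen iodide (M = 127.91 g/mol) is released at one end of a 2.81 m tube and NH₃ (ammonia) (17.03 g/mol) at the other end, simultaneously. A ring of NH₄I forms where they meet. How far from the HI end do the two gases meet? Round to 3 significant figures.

Graham's law gives d_HI/d_NH₃ = rate_HI/rate_NH₃ = √(M_NH₃/M_HI) = √(17.03/127.91) = 0.3649.
With d_HI + d_NH₃ = 2.81 m, d_NH₃ = 2.81/(1 + 0.3649) = 2.059 m.
d_HI = 2.81 − 2.059 = 0.751 m.

0.751 m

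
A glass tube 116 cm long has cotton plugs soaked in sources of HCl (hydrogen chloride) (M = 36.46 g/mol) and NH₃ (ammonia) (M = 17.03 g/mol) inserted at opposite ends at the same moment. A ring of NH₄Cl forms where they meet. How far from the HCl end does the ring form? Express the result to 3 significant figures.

47.1 cm

Graham's law gives d_HCl/d_NH₃ = rate_HCl/rate_NH₃ = √(M_NH₃/M_HCl) = √(17.03/36.46) = 0.6834.
With d_HCl + d_NH₃ = 116 cm, d_NH₃ = 116/(1 + 0.6834) = 68.91 cm.
d_HCl = 116 − 68.91 = 47.1 cm.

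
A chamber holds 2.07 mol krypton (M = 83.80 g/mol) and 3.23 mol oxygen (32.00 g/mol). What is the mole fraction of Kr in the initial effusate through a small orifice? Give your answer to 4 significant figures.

Rate_i ∝ x_i/√M_i (Graham's law weighted by mole fraction), so the effusate composition follows n_i/√M_i.
So x_Kr in the escaping gas = (n_Kr/√M_Kr) / Σ(n_i/√M_i)
= (2.07/√83.80) / (2.07/√83.80 + 3.23/√32.00) = 0.2261/(0.2261 + 0.5710) = 0.2837.

0.2837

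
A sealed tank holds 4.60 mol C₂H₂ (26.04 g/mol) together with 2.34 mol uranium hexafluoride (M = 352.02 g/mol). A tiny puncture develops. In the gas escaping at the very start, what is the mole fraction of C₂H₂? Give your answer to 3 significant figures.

0.878

The effusion rate of species i is ∝ p_i/√M_i ∝ n_i/√M_i.
x_C₂H₂(eff) = (n_C₂H₂/√M_C₂H₂) / (n_C₂H₂/√M_C₂H₂ + n_UF₆/√M_UF₆)
= (4.60/√26.04) / (4.60/√26.04 + 2.34/√352.02) = 0.9014/(0.9014 + 0.1247) = 0.878.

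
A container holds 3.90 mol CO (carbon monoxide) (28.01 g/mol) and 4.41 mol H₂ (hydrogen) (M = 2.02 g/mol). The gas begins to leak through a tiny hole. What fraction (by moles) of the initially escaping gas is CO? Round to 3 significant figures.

0.192

The effusion rate of species i is ∝ p_i/√M_i ∝ n_i/√M_i.
So x_CO in the escaping gas = (n_CO/√M_CO) / Σ(n_i/√M_i)
= (3.90/√28.01) / (3.90/√28.01 + 4.41/√2.02) = 0.7369/(0.7369 + 3.103) = 0.192.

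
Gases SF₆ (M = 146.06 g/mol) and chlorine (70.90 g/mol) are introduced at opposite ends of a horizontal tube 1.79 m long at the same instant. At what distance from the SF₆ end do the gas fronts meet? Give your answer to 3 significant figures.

The fronts meet when d_SF₆ + d_Cl₂ = L with d_SF₆/d_Cl₂ = √(M_Cl₂/M_SF₆) (Graham's law). Here √(M_Cl₂/M_SF₆) = √(70.90/146.06) = 0.6967.
With d_SF₆ + d_Cl₂ = 1.79 m, d_Cl₂ = 1.79/(1 + 0.6967) = 1.055 m.
d_SF₆ = 1.79 − 1.055 = 0.735 m.

0.735 m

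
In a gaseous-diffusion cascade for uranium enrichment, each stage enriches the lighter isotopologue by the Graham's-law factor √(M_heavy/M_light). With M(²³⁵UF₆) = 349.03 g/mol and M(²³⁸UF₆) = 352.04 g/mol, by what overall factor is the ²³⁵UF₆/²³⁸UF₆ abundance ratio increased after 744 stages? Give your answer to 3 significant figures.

24.4

Overall factor = α^744 with α = √(352.04/349.03), i.e. (352.04/349.03)^(744/2).
= 1.00862^372 = 24.4.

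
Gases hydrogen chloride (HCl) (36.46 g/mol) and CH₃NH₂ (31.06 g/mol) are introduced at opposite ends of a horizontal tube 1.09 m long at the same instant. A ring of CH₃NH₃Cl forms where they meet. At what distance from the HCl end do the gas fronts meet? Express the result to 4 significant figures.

0.5232 m

Distances travelled in equal time are proportional to diffusion rates, so d_HCl/d_CH₃NH₂ = √(M_CH₃NH₂/M_HCl) = √(31.06/36.46) = 0.9230.
With d_HCl + d_CH₃NH₂ = 1.09 m, d_CH₃NH₂ = 1.09/(1 + 0.9230) = 0.5668 m.
d_HCl = 1.09 − 0.5668 = 0.5232 m.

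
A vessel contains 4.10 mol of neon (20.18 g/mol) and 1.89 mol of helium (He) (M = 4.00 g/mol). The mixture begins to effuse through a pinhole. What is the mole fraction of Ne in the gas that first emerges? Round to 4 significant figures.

0.4913

Effusion rate of each component ∝ n_i/√M_i (partial pressure × 1/√M).
Mole fraction of Ne in the effusate = (n_Ne/√M_Ne) / (n_Ne/√M_Ne + n_He/√M_He)
= (4.10/√20.18) / (4.10/√20.18 + 1.89/√4.00) = 0.9127/(0.9127 + 0.9450) = 0.4913.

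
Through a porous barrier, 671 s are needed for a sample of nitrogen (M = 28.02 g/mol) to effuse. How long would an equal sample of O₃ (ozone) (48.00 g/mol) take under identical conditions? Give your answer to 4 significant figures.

From Graham's law, t_O₃/t_N₂ = √(M_O₃/M_N₂) = √(48.00/28.02) = √1.713 = 1.309.
So the time for O₃ is 671 × 1.309 = 878.2 s.

878.2 s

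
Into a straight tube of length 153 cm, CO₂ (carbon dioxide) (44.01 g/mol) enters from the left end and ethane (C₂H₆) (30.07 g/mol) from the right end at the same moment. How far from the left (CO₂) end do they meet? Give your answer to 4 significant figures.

Graham's law gives d_CO₂/d_C₂H₆ = rate_CO₂/rate_C₂H₆ = √(M_C₂H₆/M_CO₂) = √(30.07/44.01) = 0.8266.
With d_CO₂ + d_C₂H₆ = 153 cm, d_C₂H₆ = 153/(1 + 0.8266) = 83.76 cm.
d_CO₂ = 153 − 83.76 = 69.24 cm.

69.24 cm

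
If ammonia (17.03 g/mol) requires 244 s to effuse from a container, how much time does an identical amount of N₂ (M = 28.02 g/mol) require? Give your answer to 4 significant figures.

By Graham's law, t_N₂/t_NH₃ = √(M_N₂/M_NH₃) = √(28.02/17.03) = √1.645 = 1.283.
So the time for N₂ is 244 × 1.283 = 313.0 s.

313.0 s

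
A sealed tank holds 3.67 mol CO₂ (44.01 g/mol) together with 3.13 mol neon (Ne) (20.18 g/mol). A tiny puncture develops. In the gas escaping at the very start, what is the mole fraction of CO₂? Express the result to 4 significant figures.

Each component's effusion rate ∝ (its partial pressure)·(1/√M) ∝ n_i/√M_i.
So x_CO₂ in the escaping gas = (n_CO₂/√M_CO₂) / Σ(n_i/√M_i)
= (3.67/√44.01) / (3.67/√44.01 + 3.13/√20.18) = 0.5532/(0.5532 + 0.6968) = 0.4426.

0.4426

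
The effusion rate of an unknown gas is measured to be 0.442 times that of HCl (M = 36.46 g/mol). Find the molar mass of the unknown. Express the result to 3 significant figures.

187 g/mol

From Graham's law, rate_X/rate_HCl = √(M_HCl/M_X).
0.442 = √(36.46/M_X)
M_X = 36.46 / 0.442² = 36.46 / 0.1954 = 187 g/mol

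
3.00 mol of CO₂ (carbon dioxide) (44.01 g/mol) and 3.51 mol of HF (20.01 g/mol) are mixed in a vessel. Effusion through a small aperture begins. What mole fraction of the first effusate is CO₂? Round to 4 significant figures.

0.3656

Effusion rate of each component ∝ n_i/√M_i (partial pressure × 1/√M).
So x_CO₂ in the escaping gas = (n_CO₂/√M_CO₂) / Σ(n_i/√M_i)
= (3.00/√44.01) / (3.00/√44.01 + 3.51/√20.01) = 0.4522/(0.4522 + 0.7847) = 0.3656.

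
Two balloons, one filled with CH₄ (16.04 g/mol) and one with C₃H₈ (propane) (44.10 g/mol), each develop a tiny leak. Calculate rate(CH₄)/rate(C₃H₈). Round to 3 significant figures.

1.66

Using Graham's law: rate_CH₄/rate_C₃H₈ = √(M_C₃H₈/M_CH₄) = √(44.10/16.04) = √2.749 = 1.66.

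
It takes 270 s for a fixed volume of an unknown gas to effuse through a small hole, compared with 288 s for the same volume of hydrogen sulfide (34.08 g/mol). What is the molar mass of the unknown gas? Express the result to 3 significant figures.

30.0 g/mol

From Graham's law, t_X/t_H₂S = √(M_X/M_H₂S).
270/288 = 0.9375 = √(M_X/34.08)
M_X = 34.08 × 0.9375² = 34.08 × 0.8789 = 30.0 g/mol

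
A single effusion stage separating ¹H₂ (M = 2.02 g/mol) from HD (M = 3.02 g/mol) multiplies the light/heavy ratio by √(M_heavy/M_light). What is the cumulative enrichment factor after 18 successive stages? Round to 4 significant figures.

Overall factor = α^18 with α = √(3.02/2.02), i.e. (3.02/2.02)^(18/2).
= 1.49505^9 = 37.32.

37.32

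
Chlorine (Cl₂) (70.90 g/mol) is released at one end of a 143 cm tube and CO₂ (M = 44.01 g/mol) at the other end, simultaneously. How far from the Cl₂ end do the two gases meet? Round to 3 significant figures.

63.0 cm

Distances travelled in equal time are proportional to diffusion rates, so d_Cl₂/d_CO₂ = √(M_CO₂/M_Cl₂) = √(44.01/70.90) = 0.7879.
With d_Cl₂ + d_CO₂ = 143 cm, d_CO₂ = 143/(1 + 0.7879) = 79.98 cm.
d_Cl₂ = 143 − 79.98 = 63.0 cm.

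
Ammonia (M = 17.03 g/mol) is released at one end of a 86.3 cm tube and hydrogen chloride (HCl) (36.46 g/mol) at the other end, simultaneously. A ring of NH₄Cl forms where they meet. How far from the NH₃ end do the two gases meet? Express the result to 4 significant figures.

51.26 cm

The fronts meet when d_NH₃ + d_HCl = L with d_NH₃/d_HCl = √(M_HCl/M_NH₃) (Graham's law). Here √(M_HCl/M_NH₃) = √(36.46/17.03) = 1.463.
With d_NH₃ + d_HCl = 86.3 cm, d_HCl = 86.3/(1 + 1.463) = 35.04 cm.
d_NH₃ = 86.3 − 35.04 = 51.26 cm.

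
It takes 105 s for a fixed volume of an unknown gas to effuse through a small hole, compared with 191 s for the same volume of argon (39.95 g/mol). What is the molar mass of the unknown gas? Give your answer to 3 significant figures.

Using Graham's law: t_X/t_Ar = √(M_X/M_Ar).
105/191 = 0.5497 = √(M_X/39.95)
M_X = 39.95 × 0.5497² = 39.95 × 0.3022 = 12.1 g/mol

12.1 g/mol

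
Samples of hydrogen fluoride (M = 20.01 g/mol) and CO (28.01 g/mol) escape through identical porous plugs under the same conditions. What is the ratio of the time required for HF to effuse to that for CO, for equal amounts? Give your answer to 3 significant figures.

By Graham's law, t_HF/t_CO = √(M_HF/M_CO) = √(20.01/28.01) = √0.7144 = 0.845.

0.845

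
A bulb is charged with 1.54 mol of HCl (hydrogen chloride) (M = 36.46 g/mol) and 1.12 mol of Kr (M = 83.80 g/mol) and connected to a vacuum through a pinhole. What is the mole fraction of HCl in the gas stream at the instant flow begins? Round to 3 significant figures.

0.676

Each component's effusion rate ∝ (its partial pressure)·(1/√M) ∝ n_i/√M_i.
x_HCl(eff) = (n_HCl/√M_HCl) / (n_HCl/√M_HCl + n_Kr/√M_Kr)
= (1.54/√36.46) / (1.54/√36.46 + 1.12/√83.80) = 0.2550/(0.2550 + 0.1223) = 0.676.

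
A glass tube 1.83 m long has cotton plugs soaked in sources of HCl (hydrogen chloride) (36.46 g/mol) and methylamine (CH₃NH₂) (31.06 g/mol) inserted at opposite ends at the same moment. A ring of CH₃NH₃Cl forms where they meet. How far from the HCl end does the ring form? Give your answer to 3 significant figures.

Graham's law gives d_HCl/d_CH₃NH₂ = rate_HCl/rate_CH₃NH₂ = √(M_CH₃NH₂/M_HCl) = √(31.06/36.46) = 0.9230.
With d_HCl + d_CH₃NH₂ = 1.83 m, d_CH₃NH₂ = 1.83/(1 + 0.9230) = 0.9516 m.
d_HCl = 1.83 − 0.9516 = 0.878 m.

0.878 m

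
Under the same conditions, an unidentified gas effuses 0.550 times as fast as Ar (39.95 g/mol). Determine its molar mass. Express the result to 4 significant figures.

Using Graham's law: rate_X/rate_Ar = √(M_Ar/M_X).
0.550 = √(39.95/M_X)
M_X = 39.95 / 0.550² = 39.95 / 0.3025 = 132.1 g/mol

132.1 g/mol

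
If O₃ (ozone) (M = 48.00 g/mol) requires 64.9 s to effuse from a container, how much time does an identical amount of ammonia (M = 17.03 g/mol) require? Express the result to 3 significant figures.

Since effusion rate ∝ 1/√M, t_NH₃/t_O₃ = √(M_NH₃/M_O₃) = √(17.03/48.00) = √0.3548 = 0.5956.
So the time for NH₃ is 64.9 × 0.5956 = 38.7 s.

38.7 s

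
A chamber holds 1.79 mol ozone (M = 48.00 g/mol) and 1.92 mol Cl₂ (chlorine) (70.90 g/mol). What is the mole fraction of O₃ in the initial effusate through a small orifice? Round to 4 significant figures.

The effusion rate of species i is ∝ p_i/√M_i ∝ n_i/√M_i.
Mole fraction of O₃ in the effusate = (n_O₃/√M_O₃) / (n_O₃/√M_O₃ + n_Cl₂/√M_Cl₂)
= (1.79/√48.00) / (1.79/√48.00 + 1.92/√70.90) = 0.2584/(0.2584 + 0.2280) = 0.5312.

0.5312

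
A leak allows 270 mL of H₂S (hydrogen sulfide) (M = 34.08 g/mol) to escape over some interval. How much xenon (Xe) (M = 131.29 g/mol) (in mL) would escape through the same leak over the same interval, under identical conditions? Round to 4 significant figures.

Since effusion rate ∝ 1/√M, rate_Xe/rate_H₂S = √(M_H₂S/M_Xe) = √(34.08/131.29) = √0.2596 = 0.5095.
So the volume for Xe is 270 × 0.5095 = 137.6 mL.

137.6 mL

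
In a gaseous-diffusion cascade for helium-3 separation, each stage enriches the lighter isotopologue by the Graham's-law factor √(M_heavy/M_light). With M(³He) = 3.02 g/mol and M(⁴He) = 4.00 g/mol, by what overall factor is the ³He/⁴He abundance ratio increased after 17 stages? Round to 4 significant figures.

10.90

Overall factor = α^17 with α = √(4.00/3.02), i.e. (4.00/3.02)^(17/2).
= 1.32450^(17/2) = 10.90.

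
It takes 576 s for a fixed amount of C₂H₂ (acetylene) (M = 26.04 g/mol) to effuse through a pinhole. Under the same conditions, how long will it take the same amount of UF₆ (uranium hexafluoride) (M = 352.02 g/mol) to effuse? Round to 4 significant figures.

2118 s

Using Graham's law: t_UF₆/t_C₂H₂ = √(M_UF₆/M_C₂H₂) = √(352.02/26.04) = √13.52 = 3.677.
So the time for UF₆ is 576 × 3.677 = 2118 s.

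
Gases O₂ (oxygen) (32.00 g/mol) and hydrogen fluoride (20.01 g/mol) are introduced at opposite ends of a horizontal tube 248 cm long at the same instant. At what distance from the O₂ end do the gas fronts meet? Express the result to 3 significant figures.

110 cm

Distances travelled in equal time are proportional to diffusion rates, so d_O₂/d_HF = √(M_HF/M_O₂) = √(20.01/32.00) = 0.7908.
With d_O₂ + d_HF = 248 cm, d_HF = 248/(1 + 0.7908) = 138.5 cm.
d_O₂ = 248 − 138.5 = 110 cm.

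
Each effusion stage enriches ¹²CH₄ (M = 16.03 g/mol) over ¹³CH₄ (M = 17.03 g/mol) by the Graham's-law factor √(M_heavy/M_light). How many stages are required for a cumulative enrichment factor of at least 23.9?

Per stage α = (17.03/16.03)^(1/2) = 1.06238^0.5, giving ln α = 0.03026.
Need α^N ≥ 23.9 ⇒ N ≥ ln(23.9) / ln α = 3.174 / 0.03026 = 104.90.
Rounding up, N = 105 stages.

105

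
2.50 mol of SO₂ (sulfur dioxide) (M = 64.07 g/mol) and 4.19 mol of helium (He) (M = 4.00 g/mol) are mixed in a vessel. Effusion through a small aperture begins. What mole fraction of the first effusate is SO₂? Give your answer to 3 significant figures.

0.130

Effusion rate of each component ∝ n_i/√M_i (partial pressure × 1/√M).
x_SO₂(eff) = (n_SO₂/√M_SO₂) / (n_SO₂/√M_SO₂ + n_He/√M_He)
= (2.50/√64.07) / (2.50/√64.07 + 4.19/√4.00) = 0.3123/(0.3123 + 2.095) = 0.130.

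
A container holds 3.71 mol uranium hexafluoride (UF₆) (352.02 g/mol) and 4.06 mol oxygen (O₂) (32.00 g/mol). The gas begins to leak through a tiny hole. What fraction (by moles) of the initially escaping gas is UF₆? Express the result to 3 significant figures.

Each component's effusion rate ∝ (its partial pressure)·(1/√M) ∝ n_i/√M_i.
x_UF₆(eff) = (n_UF₆/√M_UF₆) / (n_UF₆/√M_UF₆ + n_O₂/√M_O₂)
= (3.71/√352.02) / (3.71/√352.02 + 4.06/√32.00) = 0.1977/(0.1977 + 0.7177) = 0.216.

0.216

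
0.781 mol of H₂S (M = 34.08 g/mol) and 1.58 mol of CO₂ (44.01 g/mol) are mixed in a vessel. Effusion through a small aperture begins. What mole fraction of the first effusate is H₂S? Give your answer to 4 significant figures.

The effusion rate of species i is ∝ p_i/√M_i ∝ n_i/√M_i.
So x_H₂S in the escaping gas = (n_H₂S/√M_H₂S) / Σ(n_i/√M_i)
= (0.781/√34.08) / (0.781/√34.08 + 1.58/√44.01) = 0.1338/(0.1338 + 0.2382) = 0.3597.

0.3597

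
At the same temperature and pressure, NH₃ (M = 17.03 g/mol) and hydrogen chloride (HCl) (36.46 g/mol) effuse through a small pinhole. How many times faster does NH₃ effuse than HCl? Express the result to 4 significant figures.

1.463

Since effusion rate ∝ 1/√M, rate_NH₃/rate_HCl = √(M_HCl/M_NH₃) = √(36.46/17.03) = √2.141 = 1.463.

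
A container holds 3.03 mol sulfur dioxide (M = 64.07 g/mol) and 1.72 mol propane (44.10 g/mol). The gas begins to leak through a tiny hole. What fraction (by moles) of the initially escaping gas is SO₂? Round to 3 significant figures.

Each component's effusion rate ∝ (its partial pressure)·(1/√M) ∝ n_i/√M_i.
So x_SO₂ in the escaping gas = (n_SO₂/√M_SO₂) / Σ(n_i/√M_i)
= (3.03/√64.07) / (3.03/√64.07 + 1.72/√44.10) = 0.3785/(0.3785 + 0.2590) = 0.594.

0.594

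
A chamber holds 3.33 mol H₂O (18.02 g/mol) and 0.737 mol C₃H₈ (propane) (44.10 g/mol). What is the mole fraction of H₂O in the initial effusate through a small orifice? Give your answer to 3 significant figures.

0.876

Each component's effusion rate ∝ (its partial pressure)·(1/√M) ∝ n_i/√M_i.
x_H₂O(eff) = (n_H₂O/√M_H₂O) / (n_H₂O/√M_H₂O + n_C₃H₈/√M_C₃H₈)
= (3.33/√18.02) / (3.33/√18.02 + 0.737/√44.10) = 0.7845/(0.7845 + 0.1110) = 0.876.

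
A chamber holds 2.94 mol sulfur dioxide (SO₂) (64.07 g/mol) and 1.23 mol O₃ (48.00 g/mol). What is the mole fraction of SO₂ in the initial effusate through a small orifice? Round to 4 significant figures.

Each component's effusion rate ∝ (its partial pressure)·(1/√M) ∝ n_i/√M_i.
Mole fraction of SO₂ in the effusate = (n_SO₂/√M_SO₂) / (n_SO₂/√M_SO₂ + n_O₃/√M_O₃)
= (2.94/√64.07) / (2.94/√64.07 + 1.23/√48.00) = 0.3673/(0.3673 + 0.1775) = 0.6741.

0.6741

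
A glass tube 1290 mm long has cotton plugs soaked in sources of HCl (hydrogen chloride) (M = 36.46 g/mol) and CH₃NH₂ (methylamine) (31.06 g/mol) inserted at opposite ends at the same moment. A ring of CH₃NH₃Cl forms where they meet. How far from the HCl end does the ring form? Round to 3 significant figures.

619 mm

In equal time, each gas travels a distance ∝ its rate ∝ 1/√M, so d_HCl/d_CH₃NH₂ = √(M_CH₃NH₂/M_HCl) = √(31.06/36.46) = 0.9230.
With d_HCl + d_CH₃NH₂ = 1290 mm, d_CH₃NH₂ = 1290/(1 + 0.9230) = 670.8 mm.
d_HCl = 1290 − 670.8 = 619 mm.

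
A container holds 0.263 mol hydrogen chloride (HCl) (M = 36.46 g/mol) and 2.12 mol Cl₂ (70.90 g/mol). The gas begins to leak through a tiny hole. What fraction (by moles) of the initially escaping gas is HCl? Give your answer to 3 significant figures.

Each component's effusion rate ∝ (its partial pressure)·(1/√M) ∝ n_i/√M_i.
x_HCl(eff) = (n_HCl/√M_HCl) / (n_HCl/√M_HCl + n_Cl₂/√M_Cl₂)
= (0.263/√36.46) / (0.263/√36.46 + 2.12/√70.90) = 0.04356/(0.04356 + 0.2518) = 0.147.

0.147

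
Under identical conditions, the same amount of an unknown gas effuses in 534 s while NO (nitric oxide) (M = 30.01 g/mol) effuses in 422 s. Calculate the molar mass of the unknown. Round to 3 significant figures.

By Graham's law, t_X/t_NO = √(M_X/M_NO).
534/422 = 1.265 = √(M_X/30.01)
M_X = 30.01 × 1.265² = 30.01 × 1.601 = 48.1 g/mol

48.1 g/mol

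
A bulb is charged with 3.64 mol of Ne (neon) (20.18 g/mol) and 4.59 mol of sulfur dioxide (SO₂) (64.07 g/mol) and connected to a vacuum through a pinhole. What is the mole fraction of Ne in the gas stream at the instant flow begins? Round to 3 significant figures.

Rate_i ∝ x_i/√M_i (Graham's law weighted by mole fraction), so the effusate composition follows n_i/√M_i.
x_Ne(eff) = (n_Ne/√M_Ne) / (n_Ne/√M_Ne + n_SO₂/√M_SO₂)
= (3.64/√20.18) / (3.64/√20.18 + 4.59/√64.07) = 0.8103/(0.8103 + 0.5734) = 0.586.

0.586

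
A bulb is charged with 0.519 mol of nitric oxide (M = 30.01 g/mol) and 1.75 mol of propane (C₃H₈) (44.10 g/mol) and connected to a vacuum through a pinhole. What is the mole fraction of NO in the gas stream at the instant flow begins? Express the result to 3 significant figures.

0.264

Rate_i ∝ x_i/√M_i (Graham's law weighted by mole fraction), so the effusate composition follows n_i/√M_i.
x_NO(eff) = (n_NO/√M_NO) / (n_NO/√M_NO + n_C₃H₈/√M_C₃H₈)
= (0.519/√30.01) / (0.519/√30.01 + 1.75/√44.10) = 0.09474/(0.09474 + 0.2635) = 0.264.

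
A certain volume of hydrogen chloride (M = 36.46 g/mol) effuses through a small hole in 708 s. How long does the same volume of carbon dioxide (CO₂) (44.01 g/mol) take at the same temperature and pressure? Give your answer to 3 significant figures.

778 s

Using Graham's law: t_CO₂/t_HCl = √(M_CO₂/M_HCl) = √(44.01/36.46) = √1.207 = 1.099.
So the time for CO₂ is 708 × 1.099 = 778 s.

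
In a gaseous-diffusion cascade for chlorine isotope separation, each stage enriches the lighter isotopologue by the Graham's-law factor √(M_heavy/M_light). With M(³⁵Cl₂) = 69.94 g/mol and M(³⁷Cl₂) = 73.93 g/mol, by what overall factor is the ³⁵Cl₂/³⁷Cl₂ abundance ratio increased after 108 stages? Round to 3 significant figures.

20.0

Overall factor = α^108 with α = √(73.93/69.94), i.e. (73.93/69.94)^(108/2).
= 1.05705^54 = 20.0.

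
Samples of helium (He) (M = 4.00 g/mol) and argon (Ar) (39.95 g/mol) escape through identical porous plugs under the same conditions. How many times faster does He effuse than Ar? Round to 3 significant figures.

3.16

Using Graham's law: rate_He/rate_Ar = √(M_Ar/M_He) = √(39.95/4.00) = √9.988 = 3.16.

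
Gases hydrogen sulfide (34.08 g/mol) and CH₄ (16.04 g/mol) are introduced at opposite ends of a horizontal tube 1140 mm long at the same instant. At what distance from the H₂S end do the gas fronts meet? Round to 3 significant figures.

464 mm

Graham's law gives d_H₂S/d_CH₄ = rate_H₂S/rate_CH₄ = √(M_CH₄/M_H₂S) = √(16.04/34.08) = 0.6860.
With d_H₂S + d_CH₄ = 1140 mm, d_CH₄ = 1140/(1 + 0.6860) = 676.1 mm.
d_H₂S = 1140 − 676.1 = 464 mm.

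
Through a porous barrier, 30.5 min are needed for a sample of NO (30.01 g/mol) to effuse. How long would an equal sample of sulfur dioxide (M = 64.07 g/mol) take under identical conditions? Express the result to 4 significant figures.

From Graham's law, t_SO₂/t_NO = √(M_SO₂/M_NO) = √(64.07/30.01) = √2.135 = 1.461.
So the time for SO₂ is 30.5 × 1.461 = 44.57 min.

44.57 min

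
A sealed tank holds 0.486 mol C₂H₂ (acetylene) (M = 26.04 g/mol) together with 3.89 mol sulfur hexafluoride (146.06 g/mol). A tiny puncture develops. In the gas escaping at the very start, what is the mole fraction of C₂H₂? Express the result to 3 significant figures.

The effusion rate of species i is ∝ p_i/√M_i ∝ n_i/√M_i.
So x_C₂H₂ in the escaping gas = (n_C₂H₂/√M_C₂H₂) / Σ(n_i/√M_i)
= (0.486/√26.04) / (0.486/√26.04 + 3.89/√146.06) = 0.09524/(0.09524 + 0.3219) = 0.228.

0.228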